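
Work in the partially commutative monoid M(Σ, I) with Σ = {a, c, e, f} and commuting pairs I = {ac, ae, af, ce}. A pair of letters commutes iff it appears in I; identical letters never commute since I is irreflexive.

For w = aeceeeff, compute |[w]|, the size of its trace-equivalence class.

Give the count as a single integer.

0(a) covers ∅
1(e) covers ∅
2(c) covers ∅
3(e) covers 1:e
4(e) covers 3:e
5(e) covers 4:e
6(f) covers 2:c, 5:e
7(f) covers 6:f
floor of heap: 0:a, 1:e, 2:c
completions by unplaced set U, small U first (add the entries for U minus each lowest piece of U):
  |U|=1: {0}:1  {7}:1
  |U|=2: {0,7}:2  {6,7}:1
  |U|=3: {0,6,7}:3  {2,6,7}:1  {5,6,7}:1
  |U|=4: {0,2,6,7}:4  {0,5,6,7}:4  {2,5,6,7}:2  {4,5,6,7}:1
  |U|=5: {0,2,5,6,7}:10  {0,4,5,6,7}:5  {2,4,5,6,7}:3  {3,4,5,6,7}:1
  |U|=6: {0,2,4,5,6,7}:18  {0,3,4,5,6,7}:6  {1,3,4,5,6,7}:1  {2,3,4,5,6,7}:4
  start at 0(a): 5
  start at 1(e): 28
  start at 2(c): 7
sum over floor = 40

40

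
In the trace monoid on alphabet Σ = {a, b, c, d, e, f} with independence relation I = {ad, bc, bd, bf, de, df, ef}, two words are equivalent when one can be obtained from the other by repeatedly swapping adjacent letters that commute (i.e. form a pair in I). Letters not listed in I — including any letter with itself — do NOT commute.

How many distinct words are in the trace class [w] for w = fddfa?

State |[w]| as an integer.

10

piece 0:f — minimal
piece 1:d — minimal
piece 2:d rests on {1:d}
piece 3:f rests on {0:f}
piece 4:a rests on {3:f}
minimal pieces: {0:f, 1:d}
ways to finish when only these pieces remain (= sum over removing one remaining piece with nothing left below it):
  1 left: {2}→1  {4}→1
  2 left: {1,2}→1  {2,4}→2  {3,4}→1
  3 left: {0,3,4}→1  {1,2,4}→3  {2,3,4}→3
  placing 0:f first → 6 extensions
  placing 1:d first → 4 extensions
total linear extensions = 10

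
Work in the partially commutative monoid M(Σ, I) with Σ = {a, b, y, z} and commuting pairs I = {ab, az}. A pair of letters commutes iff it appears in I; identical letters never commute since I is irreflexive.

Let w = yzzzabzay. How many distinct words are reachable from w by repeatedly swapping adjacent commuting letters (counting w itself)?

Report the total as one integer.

#0=y has no predecessor
#1=z depends on [0:y]
#2=z depends on [1:z]
#3=z depends on [2:z]
#4=a depends on [0:y]
#5=b depends on [3:z]
#6=z depends on [5:b]
#7=a depends on [4:a]
#8=y depends on [6:z, 7:a]
sources: [0:y]
N(rest) = Σ N(rest − s) over sources s of rest; N(one piece) = 1:
  size 1 → [8]=1
  size 2 → [6,8]=1  [7,8]=1
  size 3 → [4,7,8]=1  [5,6,8]=1  [6,7,8]=2
  size 4 → [3,5,6,8]=1  [4,6,7,8]=3  [5,6,7,8]=3
  size 5 → [2,3,5,6,8]=1  [3,5,6,7,8]=4  [4,5,6,7,8]=6
  size 6 → [1,2,3,5,6,8]=1  [2,3,5,6,7,8]=5  [3,4,5,6,7,8]=10
  size 7 → [1,2,3,5,6,7,8]=6  [2,3,4,5,6,7,8]=15
  first=0(y) contributes 21

21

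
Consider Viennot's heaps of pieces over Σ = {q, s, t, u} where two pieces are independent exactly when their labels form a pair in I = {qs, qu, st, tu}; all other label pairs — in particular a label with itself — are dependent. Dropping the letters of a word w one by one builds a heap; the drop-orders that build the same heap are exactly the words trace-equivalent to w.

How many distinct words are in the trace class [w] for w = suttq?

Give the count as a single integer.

10

piece 0:s — minimal
piece 1:u rests on {0:s}
piece 2:t — minimal
piece 3:t rests on {2:t}
piece 4:q rests on {3:t}
minimal pieces: {0:s, 2:t}
ways to finish when only these pieces remain (= sum over removing one remaining piece with nothing left below it):
  1 left: {1}→1  {4}→1
  2 left: {0,1}→1  {1,4}→2  {3,4}→1
  3 left: {0,1,4}→3  {1,3,4}→3  {2,3,4}→1
  placing 0:s first → 4 extensions
  placing 2:t first → 6 extensions
total linear extensions = 10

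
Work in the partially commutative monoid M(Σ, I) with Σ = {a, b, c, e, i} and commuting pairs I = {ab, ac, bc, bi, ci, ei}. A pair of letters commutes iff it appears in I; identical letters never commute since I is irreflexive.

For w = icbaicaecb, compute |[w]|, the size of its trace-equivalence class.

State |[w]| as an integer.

piece 0:i — minimal
piece 1:c — minimal
piece 2:b — minimal
piece 3:a rests on {0:i}
piece 4:i rests on {3:a}
piece 5:c rests on {1:c}
piece 6:a rests on {4:i}
piece 7:e rests on {2:b, 5:c, 6:a}
piece 8:c rests on {7:e}
piece 9:b rests on {7:e}
minimal pieces: {0:i, 1:c, 2:b}
ways to finish when only these pieces remain (= sum over removing one remaining piece with nothing left below it):
  1 left: {8}→1  {9}→1
  2 left: {8,9}→2
  3 left: {7,8,9}→2
  4 left: {2,7,8,9}→2  {5,7,8,9}→2  {6,7,8,9}→2
  5 left: {1,5,7,8,9}→2  {2,5,7,8,9}→4  {2,6,7,8,9}→4  {4,6,7,8,9}→2  {5,6,7,8,9}→4
  6 left: {1,2,5,7,8,9}→6  {1,5,6,7,8,9}→6  {2,4,6,7,8,9}→6  {2,5,6,7,8,9}→12  {3,4,6,7,8,9}→2  {4,5,6,7,8,9}→6
  7 left: {0,3,4,6,7,8,9}→2  {1,2,5,6,7,8,9}→24  {1,4,5,6,7,8,9}→12  {2,3,4,6,7,8,9}→8  {2,4,5,6,7,8,9}→24  {3,4,5,6,7,8,9}→8
  8 left: {0,2,3,4,6,7,8,9}→10  {0,3,4,5,6,7,8,9}→10  {1,2,4,5,6,7,8,9}→60  {1,3,4,5,6,7,8,9}→20  {2,3,4,5,6,7,8,9}→40
  placing 0:i first → 120 extensions
  placing 1:c first → 60 extensions
  placing 2:b first → 30 extensions
total linear extensions = 210

210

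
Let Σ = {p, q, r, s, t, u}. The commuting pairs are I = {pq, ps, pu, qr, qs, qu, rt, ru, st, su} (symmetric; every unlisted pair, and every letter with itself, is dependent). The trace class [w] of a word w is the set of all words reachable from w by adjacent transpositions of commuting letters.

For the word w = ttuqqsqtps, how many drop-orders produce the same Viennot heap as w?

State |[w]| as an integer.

180

piece 0:t — minimal
piece 1:t rests on {0:t}
piece 2:u rests on {1:t}
piece 3:q rests on {1:t}
piece 4:q rests on {3:q}
piece 5:s — minimal
piece 6:q rests on {4:q}
piece 7:t rests on {2:u, 6:q}
piece 8:p rests on {7:t}
piece 9:s rests on {5:s}
minimal pieces: {0:t, 5:s}
ways to finish when only these pieces remain (= sum over removing one remaining piece with nothing left below it):
  1 left: {8}→1  {9}→1
  2 left: {5,9}→1  {7,8}→1  {8,9}→2
  3 left: {2,7,8}→1  {5,8,9}→3  {6,7,8}→1  {7,8,9}→3
  4 left: {2,6,7,8}→2  {2,7,8,9}→4  {4,6,7,8}→1  {5,7,8,9}→6  {6,7,8,9}→4
  5 left: {2,4,6,7,8}→3  {2,5,7,8,9}→10  {2,6,7,8,9}→10  {3,4,6,7,8}→1  {4,6,7,8,9}→5  {5,6,7,8,9}→10
  6 left: {2,3,4,6,7,8}→4  {2,4,6,7,8,9}→18  {2,5,6,7,8,9}→30  {3,4,6,7,8,9}→6  {4,5,6,7,8,9}→15
  7 left: {1,2,3,4,6,7,8}→4  {2,3,4,6,7,8,9}→28  {2,4,5,6,7,8,9}→63  {3,4,5,6,7,8,9}→21
  8 left: {0,1,2,3,4,6,7,8}→4  {1,2,3,4,6,7,8,9}→32  {2,3,4,5,6,7,8,9}→112
  placing 0:t first → 144 extensions
  placing 5:s first → 36 extensions
total linear extensions = 180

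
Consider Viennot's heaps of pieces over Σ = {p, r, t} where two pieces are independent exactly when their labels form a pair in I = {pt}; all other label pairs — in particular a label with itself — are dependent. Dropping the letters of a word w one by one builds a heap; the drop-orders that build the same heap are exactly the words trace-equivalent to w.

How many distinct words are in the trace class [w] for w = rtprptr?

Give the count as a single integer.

#0=r has no predecessor
#1=t depends on [0:r]
#2=p depends on [0:r]
#3=r depends on [1:t, 2:p]
#4=p depends on [3:r]
#5=t depends on [3:r]
#6=r depends on [4:p, 5:t]
sources: [0:r]
N(rest) = Σ N(rest − s) over sources s of rest; N(one piece) = 1:
  size 1 → [6]=1
  size 2 → [4,6]=1  [5,6]=1
  size 3 → [4,5,6]=2
  size 4 → [3,4,5,6]=2
  size 5 → [1,3,4,5,6]=2  [2,3,4,5,6]=2
  first=0(r) contributes 4

4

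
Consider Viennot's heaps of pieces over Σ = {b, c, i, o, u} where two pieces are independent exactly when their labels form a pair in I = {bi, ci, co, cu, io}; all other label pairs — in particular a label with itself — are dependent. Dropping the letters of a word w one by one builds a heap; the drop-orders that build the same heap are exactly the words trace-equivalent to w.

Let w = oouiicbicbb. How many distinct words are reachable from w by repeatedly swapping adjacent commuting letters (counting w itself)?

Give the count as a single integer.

drop 0:o onto floor
drop 1:o onto {0:o}
drop 2:u onto {1:o}
drop 3:i onto {2:u}
drop 4:i onto {3:i}
drop 5:c onto floor
drop 6:b onto {2:u, 5:c}
drop 7:i onto {4:i}
drop 8:c onto {6:b}
drop 9:b onto {8:c}
drop 10:b onto {9:b}
ground layer = {0:o, 5:c}
drop-orders for the pieces not yet dropped (sum over which currently-grounded one goes next):
  1 to go: {7} 1  {10} 1
  2 to go: {4,7} 1  {7,10} 2  {9,10} 1
  3 to go: {3,4,7} 1  {4,7,10} 3  {7,9,10} 3  {8,9,10} 1
  4 to go: {3,4,7,10} 4  {4,7,9,10} 6  {6,8,9,10} 1  {7,8,9,10} 4
  5 to go: {3,4,7,9,10} 10  {4,7,8,9,10} 10  {5,6,8,9,10} 1  {6,7,8,9,10} 5
  6 to go: {3,4,7,8,9,10} 20  {4,6,7,8,9,10} 15  {5,6,7,8,9,10} 6
  7 to go: {3,4,6,7,8,9,10} 35  {4,5,6,7,8,9,10} 21
  8 to go: {2,3,4,6,7,8,9,10} 35  {3,4,5,6,7,8,9,10} 56
  9 to go: {1,2,3,4,6,7,8,9,10} 35  {2,3,4,5,6,7,8,9,10} 91
  if 0:o drops first: 126 orders
  if 5:c drops first: 35 orders
heap linearizations: 161

161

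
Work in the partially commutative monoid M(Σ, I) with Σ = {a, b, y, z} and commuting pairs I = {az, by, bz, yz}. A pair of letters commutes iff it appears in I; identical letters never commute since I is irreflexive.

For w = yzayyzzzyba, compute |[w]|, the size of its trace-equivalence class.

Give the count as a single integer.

1320

#0=y has no predecessor
#1=z has no predecessor
#2=a depends on [0:y]
#3=y depends on [2:a]
#4=y depends on [3:y]
#5=z depends on [1:z]
#6=z depends on [5:z]
#7=z depends on [6:z]
#8=y depends on [4:y]
#9=b depends on [2:a]
#10=a depends on [8:y, 9:b]
sources: [0:y, 1:z]
N(rest) = Σ N(rest − s) over sources s of rest; N(one piece) = 1:
  size 1 → [7]=1  [10]=1
  size 2 → [6,7]=1  [7,10]=2  [8,10]=1  [9,10]=1
  size 3 → [4,8,10]=1  [5,6,7]=1  [6,7,10]=3  [7,8,10]=3  [7,9,10]=3  [8,9,10]=2
  size 4 → [1,5,6,7]=1  [3,4,8,10]=1  [4,7,8,10]=4  [4,8,9,10]=3  [5,6,7,10]=4  [6,7,8,10]=6  [6,7,9,10]=6  [7,8,9,10]=8
  size 5 → [1,5,6,7,10]=5  [3,4,7,8,10]=5  [3,4,8,9,10]=4  [4,6,7,8,10]=10  [4,7,8,9,10]=15  [5,6,7,8,10]=10  [5,6,7,9,10]=10  [6,7,8,9,10]=20
  size 6 → [1,5,6,7,8,10]=15  [1,5,6,7,9,10]=15  [2,3,4,8,9,10]=4  [3,4,6,7,8,10]=15  [3,4,7,8,9,10]=24  [4,5,6,7,8,10]=20  [4,6,7,8,9,10]=45  [5,6,7,8,9,10]=40
  size 7 → [0,2,3,4,8,9,10]=4  [1,4,5,6,7,8,10]=35  [1,5,6,7,8,9,10]=70  [2,3,4,7,8,9,10]=28  [3,4,5,6,7,8,10]=35  [3,4,6,7,8,9,10]=84  [4,5,6,7,8,9,10]=105
  size 8 → [0,2,3,4,7,8,9,10]=32  [1,3,4,5,6,7,8,10]=70  [1,4,5,6,7,8,9,10]=210  [2,3,4,6,7,8,9,10]=112  [3,4,5,6,7,8,9,10]=224
  size 9 → [0,2,3,4,6,7,8,9,10]=144  [1,3,4,5,6,7,8,9,10]=504  [2,3,4,5,6,7,8,9,10]=336
  first=0(y) contributes 840
  first=1(z) contributes 480
|[w]| = 1320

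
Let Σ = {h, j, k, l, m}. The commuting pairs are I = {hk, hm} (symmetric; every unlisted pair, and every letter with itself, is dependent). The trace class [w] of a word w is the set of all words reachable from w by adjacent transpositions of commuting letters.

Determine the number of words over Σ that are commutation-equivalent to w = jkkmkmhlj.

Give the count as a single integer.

0(j) covers ∅
1(k) covers 0:j
2(k) covers 1:k
3(m) covers 2:k
4(k) covers 3:m
5(m) covers 4:k
6(h) covers 0:j
7(l) covers 5:m, 6:h
8(j) covers 7:l
floor of heap: 0:j
completions by unplaced set U, small U first (add the entries for U minus each lowest piece of U):
  |U|=1: {8}:1
  |U|=2: {7,8}:1
  |U|=3: {5,7,8}:1  {6,7,8}:1
  |U|=4: {4,5,7,8}:1  {5,6,7,8}:2
  |U|=5: {3,4,5,7,8}:1  {4,5,6,7,8}:3
  |U|=6: {2,3,4,5,7,8}:1  {3,4,5,6,7,8}:4
  |U|=7: {1,2,3,4,5,7,8}:1  {2,3,4,5,6,7,8}:5
  start at 0(j): 6

6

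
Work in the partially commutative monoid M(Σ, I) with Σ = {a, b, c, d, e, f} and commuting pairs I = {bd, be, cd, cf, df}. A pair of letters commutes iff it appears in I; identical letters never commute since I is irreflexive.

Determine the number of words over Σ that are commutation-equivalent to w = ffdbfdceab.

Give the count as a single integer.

#0=f has no predecessor
#1=f depends on [0:f]
#2=d has no predecessor
#3=b depends on [1:f]
#4=f depends on [3:b]
#5=d depends on [2:d]
#6=c depends on [3:b]
#7=e depends on [4:f, 5:d, 6:c]
#8=a depends on [7:e]
#9=b depends on [8:a]
sources: [0:f, 2:d]
N(rest) = Σ N(rest − s) over sources s of rest; N(one piece) = 1:
  size 1 → [9]=1
  size 2 → [8,9]=1
  size 3 → [7,8,9]=1
  size 4 → [4,7,8,9]=1  [5,7,8,9]=1  [6,7,8,9]=1
  size 5 → [2,5,7,8,9]=1  [4,5,7,8,9]=2  [4,6,7,8,9]=2  [5,6,7,8,9]=2
  size 6 → [2,4,5,7,8,9]=3  [2,5,6,7,8,9]=3  [3,4,6,7,8,9]=2  [4,5,6,7,8,9]=6
  size 7 → [1,3,4,6,7,8,9]=2  [2,4,5,6,7,8,9]=12  [3,4,5,6,7,8,9]=8
  size 8 → [0,1,3,4,6,7,8,9]=2  [1,3,4,5,6,7,8,9]=10  [2,3,4,5,6,7,8,9]=20
  first=0(f) contributes 30
  first=2(d) contributes 12
|[w]| = 42

42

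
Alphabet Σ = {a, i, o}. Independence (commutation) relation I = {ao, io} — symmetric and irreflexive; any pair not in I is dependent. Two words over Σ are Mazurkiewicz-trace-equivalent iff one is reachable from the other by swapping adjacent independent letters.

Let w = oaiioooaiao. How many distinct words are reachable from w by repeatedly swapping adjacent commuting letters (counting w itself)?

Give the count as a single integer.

462

0(o) covers ∅
1(a) covers ∅
2(i) covers 1:a
3(i) covers 2:i
4(o) covers 0:o
5(o) covers 4:o
6(o) covers 5:o
7(a) covers 3:i
8(i) covers 7:a
9(a) covers 8:i
10(o) covers 6:o
floor of heap: 0:o, 1:a
completions by unplaced set U, small U first (add the entries for U minus each lowest piece of U):
  |U|=1: {9}:1  {10}:1
  |U|=2: {6,10}:1  {8,9}:1  {9,10}:2
  |U|=3: {5,6,10}:1  {6,9,10}:3  {7,8,9}:1  {8,9,10}:3
  |U|=4: {3,7,8,9}:1  {4,5,6,10}:1  {5,6,9,10}:4  {6,8,9,10}:6  {7,8,9,10}:4
  |U|=5: {0,4,5,6,10}:1  {2,3,7,8,9}:1  {3,7,8,9,10}:5  {4,5,6,9,10}:5  {5,6,8,9,10}:10  {6,7,8,9,10}:10
  |U|=6: {0,4,5,6,9,10}:6  {1,2,3,7,8,9}:1  {2,3,7,8,9,10}:6  {3,6,7,8,9,10}:15  {4,5,6,8,9,10}:15  {5,6,7,8,9,10}:20
  |U|=7: {0,4,5,6,8,9,10}:21  {1,2,3,7,8,9,10}:7  {2,3,6,7,8,9,10}:21  {3,5,6,7,8,9,10}:35  {4,5,6,7,8,9,10}:35
  |U|=8: {0,4,5,6,7,8,9,10}:56  {1,2,3,6,7,8,9,10}:28  {2,3,5,6,7,8,9,10}:56  {3,4,5,6,7,8,9,10}:70
  |U|=9: {0,3,4,5,6,7,8,9,10}:126  {1,2,3,5,6,7,8,9,10}:84  {2,3,4,5,6,7,8,9,10}:126
  start at 0(o): 210
  start at 1(a): 252
sum over floor = 462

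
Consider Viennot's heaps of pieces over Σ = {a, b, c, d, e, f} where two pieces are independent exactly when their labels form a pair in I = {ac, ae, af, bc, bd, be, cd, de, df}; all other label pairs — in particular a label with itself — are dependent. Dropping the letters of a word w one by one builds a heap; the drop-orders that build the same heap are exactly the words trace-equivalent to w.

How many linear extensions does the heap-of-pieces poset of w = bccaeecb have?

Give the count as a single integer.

56

piece 0:b — minimal
piece 1:c — minimal
piece 2:c rests on {1:c}
piece 3:a rests on {0:b}
piece 4:e rests on {2:c}
piece 5:e rests on {4:e}
piece 6:c rests on {5:e}
piece 7:b rests on {3:a}
minimal pieces: {0:b, 1:c}
ways to finish when only these pieces remain (= sum over removing one remaining piece with nothing left below it):
  1 left: {6}→1  {7}→1
  2 left: {3,7}→1  {5,6}→1  {6,7}→2
  3 left: {0,3,7}→1  {3,6,7}→3  {4,5,6}→1  {5,6,7}→3
  4 left: {0,3,6,7}→4  {2,4,5,6}→1  {3,5,6,7}→6  {4,5,6,7}→4
  5 left: {0,3,5,6,7}→10  {1,2,4,5,6}→1  {2,4,5,6,7}→5  {3,4,5,6,7}→10
  6 left: {0,3,4,5,6,7}→20  {1,2,4,5,6,7}→6  {2,3,4,5,6,7}→15
  placing 0:b first → 21 extensions
  placing 1:c first → 35 extensions
total linear extensions = 56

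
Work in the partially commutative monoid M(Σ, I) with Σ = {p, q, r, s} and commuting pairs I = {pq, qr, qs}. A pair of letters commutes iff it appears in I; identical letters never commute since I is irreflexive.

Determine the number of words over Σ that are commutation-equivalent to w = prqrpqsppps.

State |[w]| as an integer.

#0=p has no predecessor
#1=r depends on [0:p]
#2=q has no predecessor
#3=r depends on [1:r]
#4=p depends on [3:r]
#5=q depends on [2:q]
#6=s depends on [4:p]
#7=p depends on [6:s]
#8=p depends on [7:p]
#9=p depends on [8:p]
#10=s depends on [9:p]
sources: [0:p, 2:q]
N(rest) = Σ N(rest − s) over sources s of rest; N(one piece) = 1:
  size 1 → [5]=1  [10]=1
  size 2 → [2,5]=1  [5,10]=2  [9,10]=1
  size 3 → [2,5,10]=3  [5,9,10]=3  [8,9,10]=1
  size 4 → [2,5,9,10]=6  [5,8,9,10]=4  [7,8,9,10]=1
  size 5 → [2,5,8,9,10]=10  [5,7,8,9,10]=5  [6,7,8,9,10]=1
  size 6 → [2,5,7,8,9,10]=15  [4,6,7,8,9,10]=1  [5,6,7,8,9,10]=6
  size 7 → [2,5,6,7,8,9,10]=21  [3,4,6,7,8,9,10]=1  [4,5,6,7,8,9,10]=7
  size 8 → [1,3,4,6,7,8,9,10]=1  [2,4,5,6,7,8,9,10]=28  [3,4,5,6,7,8,9,10]=8
  size 9 → [0,1,3,4,6,7,8,9,10]=1  [1,3,4,5,6,7,8,9,10]=9  [2,3,4,5,6,7,8,9,10]=36
  first=0(p) contributes 45
  first=2(q) contributes 10
|[w]| = 55

55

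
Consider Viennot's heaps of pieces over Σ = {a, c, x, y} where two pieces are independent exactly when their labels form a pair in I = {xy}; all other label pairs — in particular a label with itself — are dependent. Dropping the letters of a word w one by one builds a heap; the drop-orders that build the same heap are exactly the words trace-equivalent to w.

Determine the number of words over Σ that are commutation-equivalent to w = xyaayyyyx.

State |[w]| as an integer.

piece 0:x — minimal
piece 1:y — minimal
piece 2:a rests on {0:x, 1:y}
piece 3:a rests on {2:a}
piece 4:y rests on {3:a}
piece 5:y rests on {4:y}
piece 6:y rests on {5:y}
piece 7:y rests on {6:y}
piece 8:x rests on {3:a}
minimal pieces: {0:x, 1:y}
ways to finish when only these pieces remain (= sum over removing one remaining piece with nothing left below it):
  1 left: {7}→1  {8}→1
  2 left: {6,7}→1  {7,8}→2
  3 left: {5,6,7}→1  {6,7,8}→3
  4 left: {4,5,6,7}→1  {5,6,7,8}→4
  5 left: {4,5,6,7,8}→5
  6 left: {3,4,5,6,7,8}→5
  7 left: {2,3,4,5,6,7,8}→5
  placing 0:x first → 5 extensions
  placing 1:y first → 5 extensions
total linear extensions = 10

10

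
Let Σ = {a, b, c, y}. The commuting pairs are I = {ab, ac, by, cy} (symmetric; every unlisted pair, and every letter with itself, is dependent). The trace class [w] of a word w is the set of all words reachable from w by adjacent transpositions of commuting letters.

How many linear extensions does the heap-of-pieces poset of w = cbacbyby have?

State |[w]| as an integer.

56

piece 0:c — minimal
piece 1:b rests on {0:c}
piece 2:a — minimal
piece 3:c rests on {1:b}
piece 4:b rests on {3:c}
piece 5:y rests on {2:a}
piece 6:b rests on {4:b}
piece 7:y rests on {5:y}
minimal pieces: {0:c, 2:a}
ways to finish when only these pieces remain (= sum over removing one remaining piece with nothing left below it):
  1 left: {6}→1  {7}→1
  2 left: {4,6}→1  {5,7}→1  {6,7}→2
  3 left: {2,5,7}→1  {3,4,6}→1  {4,6,7}→3  {5,6,7}→3
  4 left: {1,3,4,6}→1  {2,5,6,7}→4  {3,4,6,7}→4  {4,5,6,7}→6
  5 left: {0,1,3,4,6}→1  {1,3,4,6,7}→5  {2,4,5,6,7}→10  {3,4,5,6,7}→10
  6 left: {0,1,3,4,6,7}→6  {1,3,4,5,6,7}→15  {2,3,4,5,6,7}→20
  placing 0:c first → 35 extensions
  placing 2:a first → 21 extensions
total linear extensions = 56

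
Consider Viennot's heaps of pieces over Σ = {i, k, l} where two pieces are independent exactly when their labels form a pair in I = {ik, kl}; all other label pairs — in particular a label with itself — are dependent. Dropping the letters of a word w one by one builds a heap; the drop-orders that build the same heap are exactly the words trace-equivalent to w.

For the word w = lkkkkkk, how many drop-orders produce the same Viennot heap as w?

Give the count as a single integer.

7

piece 0:l — minimal
piece 1:k — minimal
piece 2:k rests on {1:k}
piece 3:k rests on {2:k}
piece 4:k rests on {3:k}
piece 5:k rests on {4:k}
piece 6:k rests on {5:k}
minimal pieces: {0:l, 1:k}
ways to finish when only these pieces remain (= sum over removing one remaining piece with nothing left below it):
  1 left: {0}→1  {6}→1
  2 left: {0,6}→2  {5,6}→1
  3 left: {0,5,6}→3  {4,5,6}→1
  4 left: {0,4,5,6}→4  {3,4,5,6}→1
  5 left: {0,3,4,5,6}→5  {2,3,4,5,6}→1
  placing 0:l first → 1 extensions
  placing 1:k first → 6 extensions
total linear extensions = 7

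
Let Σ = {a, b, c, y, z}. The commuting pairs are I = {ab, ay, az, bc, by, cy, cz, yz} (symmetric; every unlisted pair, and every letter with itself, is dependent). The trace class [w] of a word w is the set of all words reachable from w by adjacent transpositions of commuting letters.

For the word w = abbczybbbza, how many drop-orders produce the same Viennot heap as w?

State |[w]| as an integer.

drop 0:a onto floor
drop 1:b onto floor
drop 2:b onto {1:b}
drop 3:c onto {0:a}
drop 4:z onto {2:b}
drop 5:y onto floor
drop 6:b onto {4:z}
drop 7:b onto {6:b}
drop 8:b onto {7:b}
drop 9:z onto {8:b}
drop 10:a onto {3:c}
ground layer = {0:a, 1:b, 5:y}
drop-orders for the pieces not yet dropped (sum over which currently-grounded one goes next):
  1 to go: {5} 1  {9} 1  {10} 1
  2 to go: {3,10} 1  {5,9} 2  {5,10} 2  {8,9} 1  {9,10} 2
  3 to go: {0,3,10} 1  {3,5,10} 3  {3,9,10} 3  {5,8,9} 3  {5,9,10} 6  {7,8,9} 1  {8,9,10} 3
  4 to go: {0,3,5,10} 4  {0,3,9,10} 4  {3,5,9,10} 12  {3,8,9,10} 6  {5,7,8,9} 4  {5,8,9,10} 12  {6,7,8,9} 1  {7,8,9,10} 4
  5 to go: {0,3,5,9,10} 20  {0,3,8,9,10} 10  {3,5,8,9,10} 30  {3,7,8,9,10} 10  {4,6,7,8,9} 1  {5,6,7,8,9} 5  {5,7,8,9,10} 20  {6,7,8,9,10} 5
  6 to go: {0,3,5,8,9,10} 60  {0,3,7,8,9,10} 20  {2,4,6,7,8,9} 1  {3,5,7,8,9,10} 60  {3,6,7,8,9,10} 15  {4,5,6,7,8,9} 6  {4,6,7,8,9,10} 6  {5,6,7,8,9,10} 30
  7 to go: {0,3,5,7,8,9,10} 140  {0,3,6,7,8,9,10} 35  {1,2,4,6,7,8,9} 1  {2,4,5,6,7,8,9} 7  {2,4,6,7,8,9,10} 7  {3,4,6,7,8,9,10} 21  {3,5,6,7,8,9,10} 105  {4,5,6,7,8,9,10} 42
  8 to go: {0,3,4,6,7,8,9,10} 56  {0,3,5,6,7,8,9,10} 280  {1,2,4,5,6,7,8,9} 8  {1,2,4,6,7,8,9,10} 8  {2,3,4,6,7,8,9,10} 28  {2,4,5,6,7,8,9,10} 56  {3,4,5,6,7,8,9,10} 168
  9 to go: {0,2,3,4,6,7,8,9,10} 84  {0,3,4,5,6,7,8,9,10} 504  {1,2,3,4,6,7,8,9,10} 36  {1,2,4,5,6,7,8,9,10} 72  {2,3,4,5,6,7,8,9,10} 252
  if 0:a drops first: 360 orders
  if 1:b drops first: 840 orders
  if 5:y drops first: 120 orders
heap linearizations: 1320

1320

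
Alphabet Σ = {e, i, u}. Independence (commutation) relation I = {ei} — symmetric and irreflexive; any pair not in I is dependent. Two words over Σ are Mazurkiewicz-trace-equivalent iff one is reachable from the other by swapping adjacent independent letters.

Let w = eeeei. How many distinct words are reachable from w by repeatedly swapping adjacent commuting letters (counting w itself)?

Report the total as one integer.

piece 0:e — minimal
piece 1:e rests on {0:e}
piece 2:e rests on {1:e}
piece 3:e rests on {2:e}
piece 4:i — minimal
minimal pieces: {0:e, 4:i}
ways to finish when only these pieces remain (= sum over removing one remaining piece with nothing left below it):
  1 left: {3}→1  {4}→1
  2 left: {2,3}→1  {3,4}→2
  3 left: {1,2,3}→1  {2,3,4}→3
  placing 0:e first → 4 extensions
  placing 4:i first → 1 extensions
total linear extensions = 5

5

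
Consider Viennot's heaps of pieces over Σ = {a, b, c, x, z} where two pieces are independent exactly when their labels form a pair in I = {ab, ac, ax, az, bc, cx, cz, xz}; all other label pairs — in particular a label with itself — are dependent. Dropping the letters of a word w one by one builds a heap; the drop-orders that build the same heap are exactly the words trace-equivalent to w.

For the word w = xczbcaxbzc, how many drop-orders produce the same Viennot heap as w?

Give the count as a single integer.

piece 0:x — minimal
piece 1:c — minimal
piece 2:z — minimal
piece 3:b rests on {0:x, 2:z}
piece 4:c rests on {1:c}
piece 5:a — minimal
piece 6:x rests on {3:b}
piece 7:b rests on {6:x}
piece 8:z rests on {7:b}
piece 9:c rests on {4:c}
minimal pieces: {0:x, 1:c, 2:z, 5:a}
ways to finish when only these pieces remain (= sum over removing one remaining piece with nothing left below it):
  1 left: {5}→1  {8}→1  {9}→1
  2 left: {4,9}→1  {5,8}→2  {5,9}→2  {7,8}→1  {8,9}→2
  3 left: {1,4,9}→1  {4,5,9}→3  {4,8,9}→3  {5,7,8}→3  {5,8,9}→6  {6,7,8}→1  {7,8,9}→3
  4 left: {1,4,5,9}→4  {1,4,8,9}→4  {3,6,7,8}→1  {4,5,8,9}→12  {4,7,8,9}→6  {5,6,7,8}→4  {5,7,8,9}→12  {6,7,8,9}→4
  5 left: {0,3,6,7,8}→1  {1,4,5,8,9}→20  {1,4,7,8,9}→10  {2,3,6,7,8}→1  {3,5,6,7,8}→5  {3,6,7,8,9}→5  {4,5,7,8,9}→30  {4,6,7,8,9}→10  {5,6,7,8,9}→20
  6 left: {0,2,3,6,7,8}→2  {0,3,5,6,7,8}→6  {0,3,6,7,8,9}→6  {1,4,5,7,8,9}→60  {1,4,6,7,8,9}→20  {2,3,5,6,7,8}→6  {2,3,6,7,8,9}→6  {3,4,6,7,8,9}→15  {3,5,6,7,8,9}→30  {4,5,6,7,8,9}→60
  7 left: {0,2,3,5,6,7,8}→14  {0,2,3,6,7,8,9}→14  {0,3,4,6,7,8,9}→21  {0,3,5,6,7,8,9}→42  {1,3,4,6,7,8,9}→35  {1,4,5,6,7,8,9}→140  {2,3,4,6,7,8,9}→21  {2,3,5,6,7,8,9}→42  {3,4,5,6,7,8,9}→105
  8 left: {0,1,3,4,6,7,8,9}→56  {0,2,3,4,6,7,8,9}→56  {0,2,3,5,6,7,8,9}→112  {0,3,4,5,6,7,8,9}→168  {1,2,3,4,6,7,8,9}→56  {1,3,4,5,6,7,8,9}→280  {2,3,4,5,6,7,8,9}→168
  placing 0:x first → 504 extensions
  placing 1:c first → 504 extensions
  placing 2:z first → 504 extensions
  placing 5:a first → 168 extensions
total linear extensions = 1680

1680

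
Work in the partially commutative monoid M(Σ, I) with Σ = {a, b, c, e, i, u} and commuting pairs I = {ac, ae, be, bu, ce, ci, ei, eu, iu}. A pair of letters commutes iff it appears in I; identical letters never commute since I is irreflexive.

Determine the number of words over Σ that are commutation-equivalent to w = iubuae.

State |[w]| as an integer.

36

drop 0:i onto floor
drop 1:u onto floor
drop 2:b onto {0:i}
drop 3:u onto {1:u}
drop 4:a onto {2:b, 3:u}
drop 5:e onto floor
ground layer = {0:i, 1:u, 5:e}
drop-orders for the pieces not yet dropped (sum over which currently-grounded one goes next):
  1 to go: {4} 1  {5} 1
  2 to go: {2,4} 1  {3,4} 1  {4,5} 2
  3 to go: {0,2,4} 1  {1,3,4} 1  {2,3,4} 2  {2,4,5} 3  {3,4,5} 3
  4 to go: {0,2,3,4} 3  {0,2,4,5} 4  {1,2,3,4} 3  {1,3,4,5} 4  {2,3,4,5} 8
  if 0:i drops first: 15 orders
  if 1:u drops first: 15 orders
  if 5:e drops first: 6 orders
heap linearizations: 36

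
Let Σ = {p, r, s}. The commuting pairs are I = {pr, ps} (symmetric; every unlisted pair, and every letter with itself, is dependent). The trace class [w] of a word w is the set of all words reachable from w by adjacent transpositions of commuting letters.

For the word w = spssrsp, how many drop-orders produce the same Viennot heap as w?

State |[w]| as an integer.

21

drop 0:s onto floor
drop 1:p onto floor
drop 2:s onto {0:s}
drop 3:s onto {2:s}
drop 4:r onto {3:s}
drop 5:s onto {4:r}
drop 6:p onto {1:p}
ground layer = {0:s, 1:p}
drop-orders for the pieces not yet dropped (sum over which currently-grounded one goes next):
  1 to go: {5} 1  {6} 1
  2 to go: {1,6} 1  {4,5} 1  {5,6} 2
  3 to go: {1,5,6} 3  {3,4,5} 1  {4,5,6} 3
  4 to go: {1,4,5,6} 6  {2,3,4,5} 1  {3,4,5,6} 4
  5 to go: {0,2,3,4,5} 1  {1,3,4,5,6} 10  {2,3,4,5,6} 5
  if 0:s drops first: 15 orders
  if 1:p drops first: 6 orders
heap linearizations: 21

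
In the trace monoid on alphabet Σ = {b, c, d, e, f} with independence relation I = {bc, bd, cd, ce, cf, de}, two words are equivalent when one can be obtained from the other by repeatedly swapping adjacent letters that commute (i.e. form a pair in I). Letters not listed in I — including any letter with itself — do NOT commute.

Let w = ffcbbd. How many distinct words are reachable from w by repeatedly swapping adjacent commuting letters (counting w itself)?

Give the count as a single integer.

drop 0:f onto floor
drop 1:f onto {0:f}
drop 2:c onto floor
drop 3:b onto {1:f}
drop 4:b onto {3:b}
drop 5:d onto {1:f}
ground layer = {0:f, 2:c}
drop-orders for the pieces not yet dropped (sum over which currently-grounded one goes next):
  1 to go: {2} 1  {4} 1  {5} 1
  2 to go: {2,4} 2  {2,5} 2  {3,4} 1  {4,5} 2
  3 to go: {2,3,4} 3  {2,4,5} 6  {3,4,5} 3
  4 to go: {1,3,4,5} 3  {2,3,4,5} 12
  if 0:f drops first: 15 orders
  if 2:c drops first: 3 orders
heap linearizations: 18

18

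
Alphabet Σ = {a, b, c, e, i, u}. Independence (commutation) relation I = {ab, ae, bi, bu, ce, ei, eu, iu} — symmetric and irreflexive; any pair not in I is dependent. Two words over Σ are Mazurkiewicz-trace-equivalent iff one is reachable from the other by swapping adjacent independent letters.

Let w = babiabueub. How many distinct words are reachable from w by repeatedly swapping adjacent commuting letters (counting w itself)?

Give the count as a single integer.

piece 0:b — minimal
piece 1:a — minimal
piece 2:b rests on {0:b}
piece 3:i rests on {1:a}
piece 4:a rests on {3:i}
piece 5:b rests on {2:b}
piece 6:u rests on {4:a}
piece 7:e rests on {5:b}
piece 8:u rests on {6:u}
piece 9:b rests on {7:e}
minimal pieces: {0:b, 1:a}
ways to finish when only these pieces remain (= sum over removing one remaining piece with nothing left below it):
  1 left: {8}→1  {9}→1
  2 left: {6,8}→1  {7,9}→1  {8,9}→2
  3 left: {4,6,8}→1  {5,7,9}→1  {6,8,9}→3  {7,8,9}→3
  4 left: {2,5,7,9}→1  {3,4,6,8}→1  {4,6,8,9}→4  {5,7,8,9}→4  {6,7,8,9}→6
  5 left: {0,2,5,7,9}→1  {1,3,4,6,8}→1  {2,5,7,8,9}→5  {3,4,6,8,9}→5  {4,6,7,8,9}→10  {5,6,7,8,9}→10
  6 left: {0,2,5,7,8,9}→6  {1,3,4,6,8,9}→6  {2,5,6,7,8,9}→15  {3,4,6,7,8,9}→15  {4,5,6,7,8,9}→20
  7 left: {0,2,5,6,7,8,9}→21  {1,3,4,6,7,8,9}→21  {2,4,5,6,7,8,9}→35  {3,4,5,6,7,8,9}→35
  8 left: {0,2,4,5,6,7,8,9}→56  {1,3,4,5,6,7,8,9}→56  {2,3,4,5,6,7,8,9}→70
  placing 0:b first → 126 extensions
  placing 1:a first → 126 extensions
total linear extensions = 252

252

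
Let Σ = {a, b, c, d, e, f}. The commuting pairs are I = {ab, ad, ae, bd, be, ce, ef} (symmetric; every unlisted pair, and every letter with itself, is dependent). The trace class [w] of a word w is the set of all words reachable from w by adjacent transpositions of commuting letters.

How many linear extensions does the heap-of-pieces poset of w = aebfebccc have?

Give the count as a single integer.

piece 0:a — minimal
piece 1:e — minimal
piece 2:b — minimal
piece 3:f rests on {0:a, 2:b}
piece 4:e rests on {1:e}
piece 5:b rests on {3:f}
piece 6:c rests on {5:b}
piece 7:c rests on {6:c}
piece 8:c rests on {7:c}
minimal pieces: {0:a, 1:e, 2:b}
ways to finish when only these pieces remain (= sum over removing one remaining piece with nothing left below it):
  1 left: {4}→1  {8}→1
  2 left: {1,4}→1  {4,8}→2  {7,8}→1
  3 left: {1,4,8}→3  {4,7,8}→3  {6,7,8}→1
  4 left: {1,4,7,8}→6  {4,6,7,8}→4  {5,6,7,8}→1
  5 left: {1,4,6,7,8}→10  {3,5,6,7,8}→1  {4,5,6,7,8}→5
  6 left: {0,3,5,6,7,8}→1  {1,4,5,6,7,8}→15  {2,3,5,6,7,8}→1  {3,4,5,6,7,8}→6
  7 left: {0,2,3,5,6,7,8}→2  {0,3,4,5,6,7,8}→7  {1,3,4,5,6,7,8}→21  {2,3,4,5,6,7,8}→7
  placing 0:a first → 28 extensions
  placing 1:e first → 16 extensions
  placing 2:b first → 28 extensions
total linear extensions = 72

72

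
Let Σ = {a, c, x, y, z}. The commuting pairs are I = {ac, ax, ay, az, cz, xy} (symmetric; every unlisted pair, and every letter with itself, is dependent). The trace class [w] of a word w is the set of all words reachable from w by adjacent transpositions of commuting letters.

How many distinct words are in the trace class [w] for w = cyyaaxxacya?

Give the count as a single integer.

drop 0:c onto floor
drop 1:y onto {0:c}
drop 2:y onto {1:y}
drop 3:a onto floor
drop 4:a onto {3:a}
drop 5:x onto {0:c}
drop 6:x onto {5:x}
drop 7:a onto {4:a}
drop 8:c onto {2:y, 6:x}
drop 9:y onto {8:c}
drop 10:a onto {7:a}
ground layer = {0:c, 3:a}
drop-orders for the pieces not yet dropped (sum over which currently-grounded one goes next):
  1 to go: {9} 1  {10} 1
  2 to go: {7,10} 1  {8,9} 1  {9,10} 2
  3 to go: {2,8,9} 1  {4,7,10} 1  {6,8,9} 1  {7,9,10} 3  {8,9,10} 3
  4 to go: {1,2,8,9} 1  {2,6,8,9} 2  {2,8,9,10} 4  {3,4,7,10} 1  {4,7,9,10} 4  {5,6,8,9} 1  {6,8,9,10} 4  {7,8,9,10} 6
  5 to go: {1,2,6,8,9} 3  {1,2,8,9,10} 5  {2,5,6,8,9} 3  {2,6,8,9,10} 10  {2,7,8,9,10} 10  {3,4,7,9,10} 5  {4,7,8,9,10} 10  {5,6,8,9,10} 5  {6,7,8,9,10} 10
  6 to go: {1,2,5,6,8,9} 6  {1,2,6,8,9,10} 18  {1,2,7,8,9,10} 15  {2,4,7,8,9,10} 20  {2,5,6,8,9,10} 18  {2,6,7,8,9,10} 30  {3,4,7,8,9,10} 15  {4,6,7,8,9,10} 20  {5,6,7,8,9,10} 15
  7 to go: {0,1,2,5,6,8,9} 6  {1,2,4,7,8,9,10} 35  {1,2,5,6,8,9,10} 42  {1,2,6,7,8,9,10} 63  {2,3,4,7,8,9,10} 35  {2,4,6,7,8,9,10} 70  {2,5,6,7,8,9,10} 63  {3,4,6,7,8,9,10} 35  {4,5,6,7,8,9,10} 35
  8 to go: {0,1,2,5,6,8,9,10} 48  {1,2,3,4,7,8,9,10} 70  {1,2,4,6,7,8,9,10} 168  {1,2,5,6,7,8,9,10} 168  {2,3,4,6,7,8,9,10} 140  {2,4,5,6,7,8,9,10} 168  {3,4,5,6,7,8,9,10} 70
  9 to go: {0,1,2,5,6,7,8,9,10} 216  {1,2,3,4,6,7,8,9,10} 378  {1,2,4,5,6,7,8,9,10} 504  {2,3,4,5,6,7,8,9,10} 378
  if 0:c drops first: 1260 orders
  if 3:a drops first: 720 orders
heap linearizations: 1980

1980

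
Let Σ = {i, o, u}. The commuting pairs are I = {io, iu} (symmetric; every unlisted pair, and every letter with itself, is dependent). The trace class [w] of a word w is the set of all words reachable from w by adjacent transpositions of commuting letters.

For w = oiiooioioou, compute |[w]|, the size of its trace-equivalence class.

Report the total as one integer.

0(o) covers ∅
1(i) covers ∅
2(i) covers 1:i
3(o) covers 0:o
4(o) covers 3:o
5(i) covers 2:i
6(o) covers 4:o
7(i) covers 5:i
8(o) covers 6:o
9(o) covers 8:o
10(u) covers 9:o
floor of heap: 0:o, 1:i
completions by unplaced set U, small U first (add the entries for U minus each lowest piece of U):
  |U|=1: {7}:1  {10}:1
  |U|=2: {5,7}:1  {7,10}:2  {9,10}:1
  |U|=3: {2,5,7}:1  {5,7,10}:3  {7,9,10}:3  {8,9,10}:1
  |U|=4: {1,2,5,7}:1  {2,5,7,10}:4  {5,7,9,10}:6  {6,8,9,10}:1  {7,8,9,10}:4
  |U|=5: {1,2,5,7,10}:5  {2,5,7,9,10}:10  {4,6,8,9,10}:1  {5,7,8,9,10}:10  {6,7,8,9,10}:5
  |U|=6: {1,2,5,7,9,10}:15  {2,5,7,8,9,10}:20  {3,4,6,8,9,10}:1  {4,6,7,8,9,10}:6  {5,6,7,8,9,10}:15
  |U|=7: {0,3,4,6,8,9,10}:1  {1,2,5,7,8,9,10}:35  {2,5,6,7,8,9,10}:35  {3,4,6,7,8,9,10}:7  {4,5,6,7,8,9,10}:21
  |U|=8: {0,3,4,6,7,8,9,10}:8  {1,2,5,6,7,8,9,10}:70  {2,4,5,6,7,8,9,10}:56  {3,4,5,6,7,8,9,10}:28
  |U|=9: {0,3,4,5,6,7,8,9,10}:36  {1,2,4,5,6,7,8,9,10}:126  {2,3,4,5,6,7,8,9,10}:84
  start at 0(o): 210
  start at 1(i): 120
sum over floor = 330

330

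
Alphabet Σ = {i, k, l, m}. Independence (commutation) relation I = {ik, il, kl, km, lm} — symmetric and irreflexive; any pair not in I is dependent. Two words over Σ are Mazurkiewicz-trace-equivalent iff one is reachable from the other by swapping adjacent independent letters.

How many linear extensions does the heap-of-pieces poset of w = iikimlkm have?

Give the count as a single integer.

0(i) covers ∅
1(i) covers 0:i
2(k) covers ∅
3(i) covers 1:i
4(m) covers 3:i
5(l) covers ∅
6(k) covers 2:k
7(m) covers 4:m
floor of heap: 0:i, 2:k, 5:l
completions by unplaced set U, small U first (add the entries for U minus each lowest piece of U):
  |U|=1: {5}:1  {6}:1  {7}:1
  |U|=2: {2,6}:1  {4,7}:1  {5,6}:2  {5,7}:2  {6,7}:2
  |U|=3: {2,5,6}:3  {2,6,7}:3  {3,4,7}:1  {4,5,7}:3  {4,6,7}:3  {5,6,7}:6
  |U|=4: {1,3,4,7}:1  {2,4,6,7}:6  {2,5,6,7}:12  {3,4,5,7}:4  {3,4,6,7}:4  {4,5,6,7}:12
  |U|=5: {0,1,3,4,7}:1  {1,3,4,5,7}:5  {1,3,4,6,7}:5  {2,3,4,6,7}:10  {2,4,5,6,7}:30  {3,4,5,6,7}:20
  |U|=6: {0,1,3,4,5,7}:6  {0,1,3,4,6,7}:6  {1,2,3,4,6,7}:15  {1,3,4,5,6,7}:30  {2,3,4,5,6,7}:60
  start at 0(i): 105
  start at 2(k): 42
  start at 5(l): 21
sum over floor = 168

168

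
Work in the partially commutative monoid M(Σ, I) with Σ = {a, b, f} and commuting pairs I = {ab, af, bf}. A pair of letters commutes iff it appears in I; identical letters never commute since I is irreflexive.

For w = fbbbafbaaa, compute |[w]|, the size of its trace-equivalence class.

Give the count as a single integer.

drop 0:f onto floor
drop 1:b onto floor
drop 2:b onto {1:b}
drop 3:b onto {2:b}
drop 4:a onto floor
drop 5:f onto {0:f}
drop 6:b onto {3:b}
drop 7:a onto {4:a}
drop 8:a onto {7:a}
drop 9:a onto {8:a}
ground layer = {0:f, 1:b, 4:a}
drop-orders for the pieces not yet dropped (sum over which currently-grounded one goes next):
  1 to go: {5} 1  {6} 1  {9} 1
  2 to go: {0,5} 1  {3,6} 1  {5,6} 2  {5,9} 2  {6,9} 2  {8,9} 1
  3 to go: {0,5,6} 3  {0,5,9} 3  {2,3,6} 1  {3,5,6} 3  {3,6,9} 3  {5,6,9} 6  {5,8,9} 3  {6,8,9} 3  {7,8,9} 1
  4 to go: {0,3,5,6} 6  {0,5,6,9} 12  {0,5,8,9} 6  {1,2,3,6} 1  {2,3,5,6} 4  {2,3,6,9} 4  {3,5,6,9} 12  {3,6,8,9} 6  {4,7,8,9} 1  {5,6,8,9} 12  {5,7,8,9} 4  {6,7,8,9} 4
  5 to go: {0,2,3,5,6} 10  {0,3,5,6,9} 30  {0,5,6,8,9} 30  {0,5,7,8,9} 10  {1,2,3,5,6} 5  {1,2,3,6,9} 5  {2,3,5,6,9} 20  {2,3,6,8,9} 10  {3,5,6,8,9} 30  {3,6,7,8,9} 10  {4,5,7,8,9} 5  {4,6,7,8,9} 5  {5,6,7,8,9} 20
  6 to go: {0,1,2,3,5,6} 15  {0,2,3,5,6,9} 60  {0,3,5,6,8,9} 90  {0,4,5,7,8,9} 15  {0,5,6,7,8,9} 60  {1,2,3,5,6,9} 30  {1,2,3,6,8,9} 15  {2,3,5,6,8,9} 60  {2,3,6,7,8,9} 20  {3,4,6,7,8,9} 15  {3,5,6,7,8,9} 60  {4,5,6,7,8,9} 30
  7 to go: {0,1,2,3,5,6,9} 105  {0,2,3,5,6,8,9} 210  {0,3,5,6,7,8,9} 210  {0,4,5,6,7,8,9} 105  {1,2,3,5,6,8,9} 105  {1,2,3,6,7,8,9} 35  {2,3,4,6,7,8,9} 35  {2,3,5,6,7,8,9} 140  {3,4,5,6,7,8,9} 105
  8 to go: {0,1,2,3,5,6,8,9} 420  {0,2,3,5,6,7,8,9} 560  {0,3,4,5,6,7,8,9} 420  {1,2,3,4,6,7,8,9} 70  {1,2,3,5,6,7,8,9} 280  {2,3,4,5,6,7,8,9} 280
  if 0:f drops first: 630 orders
  if 1:b drops first: 1260 orders
  if 4:a drops first: 1260 orders
heap linearizations: 3150

3150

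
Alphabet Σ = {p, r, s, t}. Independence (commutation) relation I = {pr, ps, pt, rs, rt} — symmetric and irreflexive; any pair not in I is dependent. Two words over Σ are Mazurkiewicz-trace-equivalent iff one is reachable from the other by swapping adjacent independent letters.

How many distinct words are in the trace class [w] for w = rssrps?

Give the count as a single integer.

60

piece 0:r — minimal
piece 1:s — minimal
piece 2:s rests on {1:s}
piece 3:r rests on {0:r}
piece 4:p — minimal
piece 5:s rests on {2:s}
minimal pieces: {0:r, 1:s, 4:p}
ways to finish when only these pieces remain (= sum over removing one remaining piece with nothing left below it):
  1 left: {3}→1  {4}→1  {5}→1
  2 left: {0,3}→1  {2,5}→1  {3,4}→2  {3,5}→2  {4,5}→2
  3 left: {0,3,4}→3  {0,3,5}→3  {1,2,5}→1  {2,3,5}→3  {2,4,5}→3  {3,4,5}→6
  4 left: {0,2,3,5}→6  {0,3,4,5}→12  {1,2,3,5}→4  {1,2,4,5}→4  {2,3,4,5}→12
  placing 0:r first → 20 extensions
  placing 1:s first → 30 extensions
  placing 4:p first → 10 extensions
total linear extensions = 60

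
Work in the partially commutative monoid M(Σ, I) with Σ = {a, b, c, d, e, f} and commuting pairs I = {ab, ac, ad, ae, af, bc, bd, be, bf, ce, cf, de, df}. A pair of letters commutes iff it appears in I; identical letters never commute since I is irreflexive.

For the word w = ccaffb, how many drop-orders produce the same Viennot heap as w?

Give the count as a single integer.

180

#0=c has no predecessor
#1=c depends on [0:c]
#2=a has no predecessor
#3=f has no predecessor
#4=f depends on [3:f]
#5=b has no predecessor
sources: [0:c, 2:a, 3:f, 5:b]
N(rest) = Σ N(rest − s) over sources s of rest; N(one piece) = 1:
  size 1 → [1]=1  [2]=1  [4]=1  [5]=1
  size 2 → [0,1]=1  [1,2]=2  [1,4]=2  [1,5]=2  [2,4]=2  [2,5]=2  [3,4]=1  [4,5]=2
  size 3 → [0,1,2]=3  [0,1,4]=3  [0,1,5]=3  [1,2,4]=6  [1,2,5]=6  [1,3,4]=3  [1,4,5]=6  [2,3,4]=3  [2,4,5]=6  [3,4,5]=3
  size 4 → [0,1,2,4]=12  [0,1,2,5]=12  [0,1,3,4]=6  [0,1,4,5]=12  [1,2,3,4]=12  [1,2,4,5]=24  [1,3,4,5]=12  [2,3,4,5]=12
  first=0(c) contributes 60
  first=2(a) contributes 30
  first=3(f) contributes 60
  first=5(b) contributes 30
|[w]| = 180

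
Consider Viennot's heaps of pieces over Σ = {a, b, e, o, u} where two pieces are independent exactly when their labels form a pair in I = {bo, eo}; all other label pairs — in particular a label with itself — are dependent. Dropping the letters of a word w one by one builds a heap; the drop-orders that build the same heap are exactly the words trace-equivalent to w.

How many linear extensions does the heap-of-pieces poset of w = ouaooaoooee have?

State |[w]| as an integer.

10

0(o) covers ∅
1(u) covers 0:o
2(a) covers 1:u
3(o) covers 2:a
4(o) covers 3:o
5(a) covers 4:o
6(o) covers 5:a
7(o) covers 6:o
8(o) covers 7:o
9(e) covers 5:a
10(e) covers 9:e
floor of heap: 0:o
completions by unplaced set U, small U first (add the entries for U minus each lowest piece of U):
  |U|=1: {8}:1  {10}:1
  |U|=2: {7,8}:1  {8,10}:2  {9,10}:1
  |U|=3: {6,7,8}:1  {7,8,10}:3  {8,9,10}:3
  |U|=4: {6,7,8,10}:4  {7,8,9,10}:6
  |U|=5: {6,7,8,9,10}:10
  |U|=6: {5,6,7,8,9,10}:10
  |U|=7: {4,5,6,7,8,9,10}:10
  |U|=8: {3,4,5,6,7,8,9,10}:10
  |U|=9: {2,3,4,5,6,7,8,9,10}:10
  start at 0(o): 10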